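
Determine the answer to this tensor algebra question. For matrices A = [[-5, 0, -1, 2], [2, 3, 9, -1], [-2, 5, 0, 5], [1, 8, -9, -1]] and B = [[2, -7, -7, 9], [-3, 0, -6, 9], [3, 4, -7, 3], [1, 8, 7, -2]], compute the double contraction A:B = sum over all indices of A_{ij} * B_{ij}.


A:B = sum over all i,j of A_{ij} * B_{ij}.
Row 1: -5*2=-10, 0*-7=0, -1*-7=7, 2*9=18 => row sum = 15
Row 2: 2*-3=-6, 3*0=0, 9*-6=-54, -1*9=-9 => row sum = -69
Row 3: -2*3=-6, 5*4=20, 0*-7=0, 5*3=15 => row sum = 29
Row 4: 1*1=1, 8*8=64, -9*7=-63, -1*-2=2 => row sum = 4
Total = 15 + -69 + 29 + 4 = -21

-21


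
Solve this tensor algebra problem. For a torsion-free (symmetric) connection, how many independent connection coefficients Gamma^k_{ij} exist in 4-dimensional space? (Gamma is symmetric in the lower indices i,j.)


Christoffel symbols Gamma^k_{ij} are symmetric in i,j, so there are d * d(d+1)/2 independent symbols.
d = 4
d(d+1)/2 = 4 * 5 / 2 = 10
Total = 4 * 10 = 40

40


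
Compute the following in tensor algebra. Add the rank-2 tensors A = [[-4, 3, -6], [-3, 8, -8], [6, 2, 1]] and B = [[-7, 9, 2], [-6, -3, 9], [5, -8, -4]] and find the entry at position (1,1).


Tensor addition is component-wise: (A + B)_{ij} = A_{ij} + B_{ij}.
A_{11} = -4
B_{11} = -7
(A + B)_{11} = -4 + -7 = -11

-11


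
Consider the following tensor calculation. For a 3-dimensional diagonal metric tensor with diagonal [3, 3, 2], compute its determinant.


For a diagonal metric, the determinant is the product of diagonal entries.
Diagonal entries: 3, 3, 2
det(g) = 3 * 3 * 2 = 18

18


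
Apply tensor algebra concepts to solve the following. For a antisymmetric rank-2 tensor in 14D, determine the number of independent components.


A antisymmetric rank-2 tensor in d dimensions has d(d-1)/2 independent components.
d = 14
d(d-1)/2 = 14 * 13 / 2 = 182 / 2 = 91

91


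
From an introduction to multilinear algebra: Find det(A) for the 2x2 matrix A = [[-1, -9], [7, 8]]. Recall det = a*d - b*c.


For a 2x2 matrix [[a, b], [c, d]], det = a*d - b*c.
a = -1, b = -9, c = 7, d = 8
a*d = -1 * 8 = -8
b*c = -9 * 7 = -63
det = -8 - -63 = 55

55


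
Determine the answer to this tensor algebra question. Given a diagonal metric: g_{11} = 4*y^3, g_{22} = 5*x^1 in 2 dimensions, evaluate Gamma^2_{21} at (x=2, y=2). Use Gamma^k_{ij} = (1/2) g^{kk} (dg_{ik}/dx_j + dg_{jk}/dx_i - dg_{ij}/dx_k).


For a diagonal metric, Gamma^k_{ij} = (1/2) g^{kk} (dg_{ik}/dx_j + dg_{jk}/dx_i - dg_{ij}/dx_k).
The metric is diagonal, so g_{ab} = 0 for a != b.
At the given point: g_{11} = 32, g_{22} = 10
g^{22} = 1/10
dg_{22}/dx_1 = dg_{22}/dx_1 = 5
dg_{12}/dx_2 = 0 (off-diagonal)
dg_{21}/dx_2 = 0 (off-diagonal)
Numerator = 5 + 0 - 0 = 5
Gamma^2_{21} = 5 / (2 * 10) = 1/4

1/4


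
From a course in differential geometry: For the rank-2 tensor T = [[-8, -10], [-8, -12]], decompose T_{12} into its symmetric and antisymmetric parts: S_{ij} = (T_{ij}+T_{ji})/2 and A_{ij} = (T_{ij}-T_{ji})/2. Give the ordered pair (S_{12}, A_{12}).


T_{12} = -10
T_{21} = -8
S_{12} = (-10 + -8)/2 = -18/2 = -9
A_{12} = (-10 - -8)/2 = -2/2 = -1
Check: S + A = -9 + -1 = -10 = T_{12}.

(-9, -1)


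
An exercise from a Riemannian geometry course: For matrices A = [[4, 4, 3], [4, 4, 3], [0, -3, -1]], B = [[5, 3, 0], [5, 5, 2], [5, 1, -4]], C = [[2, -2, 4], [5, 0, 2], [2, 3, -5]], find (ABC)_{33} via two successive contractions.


(ABC)_{33} = sum_m (AB)_{3m} C_{m3}. First compute row 3 of AB.
(AB)_{31} = 0*5 + -3*5 + -1*5 = -20
(AB)_{32} = 0*3 + -3*5 + -1*1 = -16
(AB)_{33} = 0*0 + -3*2 + -1*-4 = -2
Now contract with column 3 of C:
(AB)_{31} * C_{13} = -20 * 4 = -80
(AB)_{32} * C_{23} = -16 * 2 = -32
(AB)_{33} * C_{33} = -2 * -5 = 10
(ABC)_{33} = -80 + -32 + 10 = -102

-102


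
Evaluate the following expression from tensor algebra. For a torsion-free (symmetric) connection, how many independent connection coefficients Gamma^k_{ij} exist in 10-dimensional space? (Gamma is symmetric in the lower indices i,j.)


Christoffel symbols Gamma^k_{ij} are symmetric in i,j, so there are d * d(d+1)/2 independent symbols.
d = 10
d(d+1)/2 = 10 * 11 / 2 = 55
Total = 10 * 55 = 550

550


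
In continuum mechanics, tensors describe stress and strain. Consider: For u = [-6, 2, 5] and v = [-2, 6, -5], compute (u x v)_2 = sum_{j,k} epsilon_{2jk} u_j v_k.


(u x v)_2 = sum_{j,k} epsilon_{2jk} u_j v_k. Only permutations of (1,2,3) contribute; the two non-zero terms are:
eps_{213} u_1 v_3 = -1 * -6 * -5 = -30
eps_{231} u_3 v_1 = 1 * 5 * -2 = -10
(u x v)_2 = -40

-40


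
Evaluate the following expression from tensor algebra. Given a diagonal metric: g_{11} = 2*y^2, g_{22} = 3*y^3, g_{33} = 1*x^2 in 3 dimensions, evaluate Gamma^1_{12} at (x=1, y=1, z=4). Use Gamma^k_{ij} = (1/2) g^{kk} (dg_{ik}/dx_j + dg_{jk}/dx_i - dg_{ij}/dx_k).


For a diagonal metric, Gamma^k_{ij} = (1/2) g^{kk} (dg_{ik}/dx_j + dg_{jk}/dx_i - dg_{ij}/dx_k).
The metric is diagonal, so g_{ab} = 0 for a != b.
At the given point: g_{11} = 2, g_{22} = 3, g_{33} = 1
g^{11} = 1/2
dg_{11}/dx_2 = dg_{11}/dx_2 = 4
dg_{21}/dx_1 = 0 (off-diagonal)
dg_{12}/dx_1 = 0 (off-diagonal)
Numerator = 4 + 0 - 0 = 4
Gamma^1_{12} = 4 / (2 * 2) = 1

1


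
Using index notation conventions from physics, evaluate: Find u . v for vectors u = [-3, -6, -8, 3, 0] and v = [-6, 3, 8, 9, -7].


The inner product u . v = sum of u_i * v_i.
Term-by-term: -3 * -6, -6 * 3, -8 * 8, 3 * 9, 0 * -7
Products: 18, -18, -64, 27, 0
Sum = 18 + -18 + -64 + 27 + 0 = -37

-37


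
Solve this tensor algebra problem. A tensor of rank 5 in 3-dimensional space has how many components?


The number of components of a rank-r tensor in d dimensions is d^r.
Here d = 3 and r = 5.
3^5 = 243

243


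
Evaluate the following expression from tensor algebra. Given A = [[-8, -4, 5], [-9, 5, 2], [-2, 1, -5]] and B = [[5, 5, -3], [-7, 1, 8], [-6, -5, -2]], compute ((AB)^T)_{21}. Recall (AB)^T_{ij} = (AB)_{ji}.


(AB)^T_{ij} = (AB)_{ji} = sum_k A_{jk} B_{ki}.
For i=2, j=1 we need (AB)_{12}:
A_{11} * B_{12} = -8 * 5 = -40
A_{12} * B_{22} = -4 * 1 = -4
A_{13} * B_{32} = 5 * -5 = -25
Sum = -40 + -4 + -25 = -69

-69


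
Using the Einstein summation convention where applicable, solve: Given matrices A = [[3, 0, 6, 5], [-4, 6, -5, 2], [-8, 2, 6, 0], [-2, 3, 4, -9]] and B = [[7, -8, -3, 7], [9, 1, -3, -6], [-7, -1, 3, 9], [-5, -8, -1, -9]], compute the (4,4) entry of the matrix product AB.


(AB)_{ij} = sum_k A_{ik} B_{kj}.
For i=4, j=4:
A_{41} * B_{14} = -2 * 7 = -14
A_{42} * B_{24} = 3 * -6 = -18
A_{43} * B_{34} = 4 * 9 = 36
A_{44} * B_{44} = -9 * -9 = 81
Sum = -14 + -18 + 36 + 81 = 85

85


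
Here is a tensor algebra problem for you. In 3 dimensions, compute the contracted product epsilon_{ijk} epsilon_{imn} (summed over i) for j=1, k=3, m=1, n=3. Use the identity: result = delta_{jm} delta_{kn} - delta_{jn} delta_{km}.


Using the identity: epsilon_{ijk} epsilon_{imn} = delta_{jm} delta_{kn} - delta_{jn} delta_{km}.
delta_{11} = 1
delta_{33} = 1
delta_{13} = 0
delta_{31} = 0
Result = 1 * 1 - 0 * 0 = 1 - 0 = 1

1


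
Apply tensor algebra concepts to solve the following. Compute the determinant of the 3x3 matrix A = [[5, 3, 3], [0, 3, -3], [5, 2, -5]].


Expanding along the first row, det(A) = a11*M_11 - a12*M_12 + a13*M_13, where M_1j is the (1,j) minor.
Minor M_11 = 3*-5 - -3*2 = -9
Minor M_12 = 0*-5 - -3*5 = 15
Minor M_13 = 0*2 - 3*5 = -15
det = 5*(-9) - 3*(15) + 3*(-15)
    = -45 - 45 + -45
    = -135

-135


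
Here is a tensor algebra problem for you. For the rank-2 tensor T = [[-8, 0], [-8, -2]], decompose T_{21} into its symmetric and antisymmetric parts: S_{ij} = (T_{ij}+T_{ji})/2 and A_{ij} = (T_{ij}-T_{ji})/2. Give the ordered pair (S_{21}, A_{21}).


T_{21} = -8
T_{12} = 0
S_{21} = (-8 + 0)/2 = -8/2 = -4
A_{21} = (-8 - 0)/2 = -8/2 = -4
Check: S + A = -4 + -4 = -8 = T_{21}.

(-4, -4)


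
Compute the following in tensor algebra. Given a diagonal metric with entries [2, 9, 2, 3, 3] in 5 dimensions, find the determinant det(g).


For a diagonal metric, the determinant is the product of diagonal entries.
Diagonal entries: 2, 9, 2, 3, 3
det(g) = 2 * 9 * 2 * 3 * 3 = 324

324


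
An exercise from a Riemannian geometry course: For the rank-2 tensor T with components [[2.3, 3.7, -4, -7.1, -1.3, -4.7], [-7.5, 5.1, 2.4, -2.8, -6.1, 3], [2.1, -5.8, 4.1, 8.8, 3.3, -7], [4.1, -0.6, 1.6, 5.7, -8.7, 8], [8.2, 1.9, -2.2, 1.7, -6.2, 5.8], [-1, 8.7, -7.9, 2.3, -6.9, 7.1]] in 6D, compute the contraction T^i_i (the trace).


The contraction (trace) of a rank-2 tensor is the sum of its diagonal elements.
Diagonal entries: A[1,1] = 2.3, A[2,2] = 5.1, A[3,3] = 4.1, A[4,4] = 5.7, A[5,5] = -6.2, A[6,6] = 7.1
Tr(A) = 2.3 + 5.1 + 4.1 + 5.7 + -6.2 + 7.1 = 18.1

18.1


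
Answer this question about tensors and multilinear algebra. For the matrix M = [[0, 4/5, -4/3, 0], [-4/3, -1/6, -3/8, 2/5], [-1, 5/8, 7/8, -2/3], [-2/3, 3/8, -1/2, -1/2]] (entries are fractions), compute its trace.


The trace is the sum of diagonal entries.
Diagonal: M[1,1] = 0, M[2,2] = -1/6, M[3,3] = 7/8, M[4,4] = -1/2
Tr(M) = 0 + -1/6 + 7/8 + -1/2
Computing step by step:
After adding M[1,1]: 0
After adding M[2,2]: -1/6
After adding M[3,3]: 17/24
After adding M[4,4]: 5/24
Tr(M) = 5/24

5/24


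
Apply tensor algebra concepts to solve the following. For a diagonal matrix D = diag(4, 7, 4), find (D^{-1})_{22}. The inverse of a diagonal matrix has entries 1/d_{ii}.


For a diagonal matrix, the inverse has entries (D^{-1})_{ii} = 1/d_{ii}.
The diagonal entries are: d_{11} = 4, d_{22} = 7, d_{33} = 4
We need (D^{-1})_{22} = 1/d_{22} = 1/7 = 1/7

1/7


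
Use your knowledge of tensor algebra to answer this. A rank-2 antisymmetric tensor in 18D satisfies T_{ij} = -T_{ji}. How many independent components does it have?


An antisymmetric rank-2 tensor satisfies A_{ij} = -A_{ji}, so diagonal entries are zero.
The independent components are the upper-triangular entries: C(n, 2) = n(n-1)/2.
n = 18
C(18, 2) = 18 * 17 / 2 = 306 / 2 = 153

153


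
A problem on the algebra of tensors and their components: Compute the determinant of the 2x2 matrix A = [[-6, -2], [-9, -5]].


For a 2x2 matrix [[a, b], [c, d]], det = a*d - b*c.
a = -6, b = -2, c = -9, d = -5
a*d = -6 * -5 = 30
b*c = -2 * -9 = 18
det = 30 - 18 = 12

12


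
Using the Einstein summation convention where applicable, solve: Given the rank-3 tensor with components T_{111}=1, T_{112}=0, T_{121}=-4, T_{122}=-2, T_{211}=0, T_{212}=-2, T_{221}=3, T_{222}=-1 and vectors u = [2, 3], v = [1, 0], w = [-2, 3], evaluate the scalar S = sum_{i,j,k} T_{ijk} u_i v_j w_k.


S = sum over i,j,k of T_{ijk} u_i v_j w_k. Expanding all 8 terms:
T_{111}*u_1*v_1*w_1 = 1*2*1*-2 = -4  (running total: -4)
T_{112}*u_1*v_1*w_2 = 0*2*1*3 = 0  (running total: -4)
T_{121}*u_1*v_2*w_1 = -4*2*0*-2 = 0  (running total: -4)
T_{122}*u_1*v_2*w_2 = -2*2*0*3 = 0  (running total: -4)
T_{211}*u_2*v_1*w_1 = 0*3*1*-2 = 0  (running total: -4)
T_{212}*u_2*v_1*w_2 = -2*3*1*3 = -18  (running total: -22)
T_{221}*u_2*v_2*w_1 = 3*3*0*-2 = 0  (running total: -22)
T_{222}*u_2*v_2*w_2 = -1*3*0*3 = 0  (running total: -22)
S = -22

-22


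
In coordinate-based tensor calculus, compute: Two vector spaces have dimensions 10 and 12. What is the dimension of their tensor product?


The dimension of a tensor product is the product of dimensions.
dim(V) = 10, dim(W) = 12
dim(V (x) W) = 10 * 12 = 120

120


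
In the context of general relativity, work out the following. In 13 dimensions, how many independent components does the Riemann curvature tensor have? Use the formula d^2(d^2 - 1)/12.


The Riemann tensor in d dimensions has d^2(d^2 - 1)/12 independent components.
d = 13, so d^2 = 169
d^2 - 1 = 168
d^2(d^2 - 1) = 169 * 168 = 28392
Divide by 12: 28392 / 12 = 2366

2366


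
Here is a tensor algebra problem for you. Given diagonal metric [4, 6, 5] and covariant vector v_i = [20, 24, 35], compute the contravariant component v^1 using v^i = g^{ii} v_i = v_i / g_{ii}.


To raise an index with a diagonal metric: v^i = v_i / g_{ii}.
For index 1: v_1 = 20, g_{11} = 4
v^1 = 20 / 4 = 5

5


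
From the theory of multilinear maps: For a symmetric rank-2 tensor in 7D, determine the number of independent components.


A symmetric rank-2 tensor in d dimensions has d(d+1)/2 independent components.
d = 7
d(d+1)/2 = 7 * 8 / 2 = 56 / 2 = 28

28


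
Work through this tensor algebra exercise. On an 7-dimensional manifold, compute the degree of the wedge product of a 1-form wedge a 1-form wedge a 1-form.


The degree of a wedge product is the sum of the degrees of the individual forms.
Degrees: 1, 1, 1
Total degree = 1 + 1 + 1 = 3

3


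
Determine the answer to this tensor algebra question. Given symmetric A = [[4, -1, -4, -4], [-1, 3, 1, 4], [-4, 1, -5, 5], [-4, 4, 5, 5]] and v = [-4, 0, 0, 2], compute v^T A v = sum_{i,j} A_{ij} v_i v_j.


First compute Av:
(Av)_1 = 4*-4 + -1*0 + -4*0 + -4*2 = -24
(Av)_2 = -1*-4 + 3*0 + 1*0 + 4*2 = 12
(Av)_3 = -4*-4 + 1*0 + -5*0 + 5*2 = 26
(Av)_4 = -4*-4 + 4*0 + 5*0 + 5*2 = 26
Av = [-24, 12, 26, 26]
Then v^T (Av) = -4*-24 + 0*12 + 0*26 + 2*26
= 96 + 0 + 0 + 52 = 148

148


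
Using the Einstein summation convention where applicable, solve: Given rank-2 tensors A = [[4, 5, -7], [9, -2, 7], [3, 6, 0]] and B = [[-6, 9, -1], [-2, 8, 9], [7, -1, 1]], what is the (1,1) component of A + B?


Tensor addition is component-wise: (A + B)_{ij} = A_{ij} + B_{ij}.
A_{11} = 4
B_{11} = -6
(A + B)_{11} = 4 + -6 = -2

-2


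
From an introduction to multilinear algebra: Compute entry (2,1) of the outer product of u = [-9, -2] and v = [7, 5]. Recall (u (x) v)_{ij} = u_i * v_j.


The outer product entry T_{ij} = u_i * v_j.
We need i=2, j=1.
u_2 = -2, v_1 = 7
T_{2,1} = -2 * 7 = -14

-14


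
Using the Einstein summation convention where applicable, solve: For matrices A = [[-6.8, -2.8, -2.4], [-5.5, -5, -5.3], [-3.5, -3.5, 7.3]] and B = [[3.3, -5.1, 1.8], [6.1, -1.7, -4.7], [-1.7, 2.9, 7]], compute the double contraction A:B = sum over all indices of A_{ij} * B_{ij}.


A:B = sum over all i,j of A_{ij} * B_{ij}.
Row 1: -6.8*3.3=-22.44, -2.8*-5.1=14.28, -2.4*1.8=-4.32 => row sum = -12.48
Row 2: -5.5*6.1=-33.55, -5*-1.7=8.5, -5.3*-4.7=24.91 => row sum = -0.14
Row 3: -3.5*-1.7=5.95, -3.5*2.9=-10.15, 7.3*7=51.1 => row sum = 46.9
Total = -12.48 + -0.14 + 46.9 = 34.28

34.28


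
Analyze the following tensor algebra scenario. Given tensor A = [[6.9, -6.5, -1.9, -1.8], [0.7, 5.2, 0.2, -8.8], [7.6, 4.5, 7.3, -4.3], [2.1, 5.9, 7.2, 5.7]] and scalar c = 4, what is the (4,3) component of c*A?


Scalar multiplication: (cA)_{ij} = c * A_{ij}.
c = 4
A_{43} = 7.2
(cA)_{43} = 4 * 7.2 = 28.8

28.8


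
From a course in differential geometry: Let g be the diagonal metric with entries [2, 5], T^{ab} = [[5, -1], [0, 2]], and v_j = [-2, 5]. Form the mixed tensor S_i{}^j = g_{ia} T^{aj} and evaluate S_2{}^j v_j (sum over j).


Step 1: lower the first index. For a diagonal metric, g_{ia} T^{aj} = g_{ii} T^{ij} (no sum on i).
g_{22} = 5
S_2{}^1 = 5 * T^{21} = 5 * 0 = 0
S_2{}^2 = 5 * T^{22} = 5 * 2 = 10
Step 2: contract S_2{}^j with v_j.
S_2{}^1 * v_1 = 0 * -2 = 0
S_2{}^2 * v_2 = 10 * 5 = 50
Result = 0 + 50 = 50

50


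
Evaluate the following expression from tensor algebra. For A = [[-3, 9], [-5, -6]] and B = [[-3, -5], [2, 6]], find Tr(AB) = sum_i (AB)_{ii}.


Tr(AB) = sum_i (AB)_{ii} where (AB)_{ii} = sum_k A_{ik} B_{ki}.
(AB)_{11} = -3*-3 + 9*2 = 27
(AB)_{22} = -5*-5 + -6*6 = -11
Tr(AB) = 27 + -11 = 16

16


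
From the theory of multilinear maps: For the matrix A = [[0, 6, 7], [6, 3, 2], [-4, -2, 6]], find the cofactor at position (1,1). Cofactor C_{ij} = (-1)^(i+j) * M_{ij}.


To find cofactor C_{11}, delete row 1 and column 1.
The resulting 2x2 submatrix is: [[3, 2], [-2, 6]]
Minor M_{11} = 3*6 - 2*-2
  = 18 - -4 = 22
Sign = (-1)^(1+1) = (-1)^2 = 1
Cofactor C_{11} = 1 * 22 = 22

22


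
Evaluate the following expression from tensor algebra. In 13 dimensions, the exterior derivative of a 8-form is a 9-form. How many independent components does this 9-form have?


The exterior derivative of a p-form is a (p+1)-form.
Its number of independent components is C(n, p+1).
n = 13, p+1 = 9
C(13, 9) = 715

715


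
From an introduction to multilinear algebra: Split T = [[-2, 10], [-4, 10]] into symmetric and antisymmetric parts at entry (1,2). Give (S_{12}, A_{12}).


T_{12} = 10
T_{21} = -4
S_{12} = (10 + -4)/2 = 6/2 = 3
A_{12} = (10 - -4)/2 = 14/2 = 7
Check: S + A = 3 + 7 = 10 = T_{12}.

(3, 7)


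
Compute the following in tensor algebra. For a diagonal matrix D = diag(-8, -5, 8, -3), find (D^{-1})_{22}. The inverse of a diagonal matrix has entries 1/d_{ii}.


For a diagonal matrix, the inverse has entries (D^{-1})_{ii} = 1/d_{ii}.
The diagonal entries are: d_{11} = -8, d_{22} = -5, d_{33} = 8, d_{44} = -3
We need (D^{-1})_{22} = 1/d_{22} = 1/-5 = -1/5

-1/5


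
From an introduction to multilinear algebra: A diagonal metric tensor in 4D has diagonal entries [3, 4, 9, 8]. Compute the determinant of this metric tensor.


For a diagonal metric, the determinant is the product of diagonal entries.
Diagonal entries: 3, 4, 9, 8
det(g) = 3 * 4 * 9 * 8 = 864

864


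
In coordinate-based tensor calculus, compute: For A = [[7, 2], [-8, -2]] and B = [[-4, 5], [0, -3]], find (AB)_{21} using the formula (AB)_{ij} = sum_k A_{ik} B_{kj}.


(AB)_{ij} = sum_k A_{ik} B_{kj}.
For i=2, j=1:
A_{21} * B_{11} = -8 * -4 = 32
A_{22} * B_{21} = -2 * 0 = 0
Sum = 32 + 0 = 32

32


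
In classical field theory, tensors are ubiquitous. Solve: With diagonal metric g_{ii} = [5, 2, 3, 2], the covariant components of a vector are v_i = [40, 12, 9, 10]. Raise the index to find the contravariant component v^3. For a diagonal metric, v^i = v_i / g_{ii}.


To raise an index with a diagonal metric: v^i = v_i / g_{ii}.
For index 3: v_3 = 9, g_{33} = 3
v^3 = 9 / 3 = 3

3


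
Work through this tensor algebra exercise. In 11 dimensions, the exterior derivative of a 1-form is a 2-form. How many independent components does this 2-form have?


The exterior derivative of a p-form is a (p+1)-form.
Its number of independent components is C(n, p+1).
n = 11, p+1 = 2
C(11, 2) = 55

55


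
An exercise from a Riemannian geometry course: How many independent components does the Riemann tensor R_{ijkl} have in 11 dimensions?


The Riemann tensor in d dimensions has d^2(d^2 - 1)/12 independent components.
d = 11, so d^2 = 121
d^2 - 1 = 120
d^2(d^2 - 1) = 121 * 120 = 14520
Divide by 12: 14520 / 12 = 1210

1210


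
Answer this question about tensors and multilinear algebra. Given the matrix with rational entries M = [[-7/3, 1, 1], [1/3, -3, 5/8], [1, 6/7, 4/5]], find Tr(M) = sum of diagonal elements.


The trace is the sum of diagonal entries.
Diagonal: M[1,1] = -7/3, M[2,2] = -3, M[3,3] = 4/5
Tr(M) = -7/3 + -3 + 4/5
Computing step by step:
After adding M[1,1]: -7/3
After adding M[2,2]: -16/3
After adding M[3,3]: -68/15
Tr(M) = -68/15

-68/15


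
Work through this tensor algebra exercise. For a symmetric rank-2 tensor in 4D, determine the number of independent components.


A symmetric rank-2 tensor in d dimensions has d(d+1)/2 independent components.
d = 4
d(d+1)/2 = 4 * 5 / 2 = 20 / 2 = 10

10


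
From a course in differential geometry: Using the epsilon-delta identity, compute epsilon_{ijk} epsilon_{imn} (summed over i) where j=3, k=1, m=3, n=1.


Using the identity: epsilon_{ijk} epsilon_{imn} = delta_{jm} delta_{kn} - delta_{jn} delta_{km}.
delta_{33} = 1
delta_{11} = 1
delta_{31} = 0
delta_{13} = 0
Result = 1 * 1 - 0 * 0 = 1 - 0 = 1

1


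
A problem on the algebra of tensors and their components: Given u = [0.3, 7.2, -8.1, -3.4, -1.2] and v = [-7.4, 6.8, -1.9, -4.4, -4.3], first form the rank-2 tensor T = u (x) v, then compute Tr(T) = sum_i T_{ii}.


The outer product gives T_{ij} = u_i v_j.
The trace (contraction) is Tr(T) = sum_i T_{ii} = sum_i u_i v_i.
Diagonal entries:
T_{11} = u_1 * v_1 = 0.3 * -7.4 = -2.22
T_{22} = u_2 * v_2 = 7.2 * 6.8 = 48.96
T_{33} = u_3 * v_3 = -8.1 * -1.9 = 15.39
T_{44} = u_4 * v_4 = -3.4 * -4.4 = 14.96
T_{55} = u_5 * v_5 = -1.2 * -4.3 = 5.16
Tr(T) = -2.22 + 48.96 + 15.39 + 14.96 + 5.16 = 82.25

82.25


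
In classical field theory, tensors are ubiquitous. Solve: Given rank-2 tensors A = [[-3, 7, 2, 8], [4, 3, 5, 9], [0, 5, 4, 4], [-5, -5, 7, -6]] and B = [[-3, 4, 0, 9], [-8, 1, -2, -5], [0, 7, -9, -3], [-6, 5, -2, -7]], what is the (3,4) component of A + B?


Tensor addition is component-wise: (A + B)_{ij} = A_{ij} + B_{ij}.
A_{34} = 4
B_{34} = -3
(A + B)_{34} = 4 + -3 = 1

1


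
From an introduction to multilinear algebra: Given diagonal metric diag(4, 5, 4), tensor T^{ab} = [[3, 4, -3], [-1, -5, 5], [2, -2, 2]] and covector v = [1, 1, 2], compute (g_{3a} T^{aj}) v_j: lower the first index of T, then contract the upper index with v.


Step 1: lower the first index. For a diagonal metric, g_{ia} T^{aj} = g_{ii} T^{ij} (no sum on i).
g_{33} = 4
S_3{}^1 = 4 * T^{31} = 4 * 2 = 8
S_3{}^2 = 4 * T^{32} = 4 * -2 = -8
S_3{}^3 = 4 * T^{33} = 4 * 2 = 8
Step 2: contract S_3{}^j with v_j.
S_3{}^1 * v_1 = 8 * 1 = 8
S_3{}^2 * v_2 = -8 * 1 = -8
S_3{}^3 * v_3 = 8 * 2 = 16
Result = 8 + -8 + 16 = 16

16


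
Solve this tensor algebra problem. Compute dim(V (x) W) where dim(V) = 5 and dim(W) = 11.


The dimension of a tensor product is the product of dimensions.
dim(V) = 5, dim(W) = 11
dim(V (x) W) = 5 * 11 = 55

55


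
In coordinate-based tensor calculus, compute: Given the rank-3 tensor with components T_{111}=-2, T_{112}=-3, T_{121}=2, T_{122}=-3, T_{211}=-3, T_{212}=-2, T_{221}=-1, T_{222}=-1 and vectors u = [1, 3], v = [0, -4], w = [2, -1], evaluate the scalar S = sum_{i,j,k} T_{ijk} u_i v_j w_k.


S = sum over i,j,k of T_{ijk} u_i v_j w_k. Expanding all 8 terms:
T_{111}*u_1*v_1*w_1 = -2*1*0*2 = 0  (running total: 0)
T_{112}*u_1*v_1*w_2 = -3*1*0*-1 = 0  (running total: 0)
T_{121}*u_1*v_2*w_1 = 2*1*-4*2 = -16  (running total: -16)
T_{122}*u_1*v_2*w_2 = -3*1*-4*-1 = -12  (running total: -28)
T_{211}*u_2*v_1*w_1 = -3*3*0*2 = 0  (running total: -28)
T_{212}*u_2*v_1*w_2 = -2*3*0*-1 = 0  (running total: -28)
T_{221}*u_2*v_2*w_1 = -1*3*-4*2 = 24  (running total: -4)
T_{222}*u_2*v_2*w_2 = -1*3*-4*-1 = -12  (running total: -16)
S = -16

-16


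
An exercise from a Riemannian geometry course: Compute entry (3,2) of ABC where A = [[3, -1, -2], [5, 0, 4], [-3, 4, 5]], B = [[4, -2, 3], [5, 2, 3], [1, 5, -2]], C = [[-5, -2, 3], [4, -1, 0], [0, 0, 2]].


(ABC)_{32} = sum_m (AB)_{3m} C_{m2}. First compute row 3 of AB.
(AB)_{31} = -3*4 + 4*5 + 5*1 = 13
(AB)_{32} = -3*-2 + 4*2 + 5*5 = 39
(AB)_{33} = -3*3 + 4*3 + 5*-2 = -7
Now contract with column 2 of C:
(AB)_{31} * C_{12} = 13 * -2 = -26
(AB)_{32} * C_{22} = 39 * -1 = -39
(AB)_{33} * C_{32} = -7 * 0 = 0
(ABC)_{32} = -26 + -39 + 0 = -65

-65


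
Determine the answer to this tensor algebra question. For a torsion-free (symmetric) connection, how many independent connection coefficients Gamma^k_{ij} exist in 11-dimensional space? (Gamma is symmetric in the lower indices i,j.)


Christoffel symbols Gamma^k_{ij} are symmetric in i,j, so there are d * d(d+1)/2 independent symbols.
d = 11
d(d+1)/2 = 11 * 12 / 2 = 66
Total = 11 * 66 = 726

726


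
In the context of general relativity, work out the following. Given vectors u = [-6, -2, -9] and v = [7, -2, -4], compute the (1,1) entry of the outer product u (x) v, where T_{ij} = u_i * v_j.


The outer product entry T_{ij} = u_i * v_j.
We need i=1, j=1.
u_1 = -6, v_1 = 7
T_{1,1} = -6 * 7 = -42

-42


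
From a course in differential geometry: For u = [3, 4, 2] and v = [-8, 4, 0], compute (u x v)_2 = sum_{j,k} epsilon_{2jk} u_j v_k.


(u x v)_2 = sum_{j,k} epsilon_{2jk} u_j v_k. Only permutations of (1,2,3) contribute; the two non-zero terms are:
eps_{213} u_1 v_3 = -1 * 3 * 0 = 0
eps_{231} u_3 v_1 = 1 * 2 * -8 = -16
(u x v)_2 = -16

-16


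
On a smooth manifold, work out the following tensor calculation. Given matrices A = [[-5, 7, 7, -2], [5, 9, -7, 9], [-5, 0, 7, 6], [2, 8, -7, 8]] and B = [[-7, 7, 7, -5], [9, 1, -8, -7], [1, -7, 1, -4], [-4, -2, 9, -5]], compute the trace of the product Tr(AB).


Tr(AB) = sum_i (AB)_{ii} where (AB)_{ii} = sum_k A_{ik} B_{ki}.
(AB)_{11} = -5*-7 + 7*9 + 7*1 + -2*-4 = 113
(AB)_{22} = 5*7 + 9*1 + -7*-7 + 9*-2 = 75
(AB)_{33} = -5*7 + 0*-8 + 7*1 + 6*9 = 26
(AB)_{44} = 2*-5 + 8*-7 + -7*-4 + 8*-5 = -78
Tr(AB) = 113 + 75 + 26 + -78 = 136

136


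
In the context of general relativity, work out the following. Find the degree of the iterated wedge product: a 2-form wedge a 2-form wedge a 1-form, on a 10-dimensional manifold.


The degree of a wedge product is the sum of the degrees of the individual forms.
Degrees: 2, 2, 1
Total degree = 2 + 2 + 1 = 5

5


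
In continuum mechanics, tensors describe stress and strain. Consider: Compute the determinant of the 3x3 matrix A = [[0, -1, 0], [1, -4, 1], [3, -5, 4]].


Expanding along the first row, det(A) = a11*M_11 - a12*M_12 + a13*M_13, where M_1j is the (1,j) minor.
Minor M_11 = -4*4 - 1*-5 = -11
Minor M_12 = 1*4 - 1*3 = 1
Minor M_13 = 1*-5 - -4*3 = 7
det = 0*(-11) - -1*(1) + 0*(7)
    = 0 - -1 + 0
    = 1

1


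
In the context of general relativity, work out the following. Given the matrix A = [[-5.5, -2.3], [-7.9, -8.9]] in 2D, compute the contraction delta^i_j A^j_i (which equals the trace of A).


The contraction (trace) of a rank-2 tensor is the sum of its diagonal elements.
Diagonal entries: A[1,1] = -5.5, A[2,2] = -8.9
Tr(A) = -5.5 + -8.9 = -14.4

-14.4


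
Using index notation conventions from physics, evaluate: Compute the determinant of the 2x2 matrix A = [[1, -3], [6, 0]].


For a 2x2 matrix [[a, b], [c, d]], det = a*d - b*c.
a = 1, b = -3, c = 6, d = 0
a*d = 1 * 0 = 0
b*c = -3 * 6 = -18
det = 0 - -18 = 18

18


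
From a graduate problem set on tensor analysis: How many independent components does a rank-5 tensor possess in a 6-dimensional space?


The number of components of a rank-r tensor in d dimensions is d^r.
Here d = 6 and r = 5.
6^5 = 7776

7776


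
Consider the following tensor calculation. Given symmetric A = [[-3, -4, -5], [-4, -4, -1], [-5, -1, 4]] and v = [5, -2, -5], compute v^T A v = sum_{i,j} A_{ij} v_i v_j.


First compute Av:
(Av)_1 = -3*5 + -4*-2 + -5*-5 = 18
(Av)_2 = -4*5 + -4*-2 + -1*-5 = -7
(Av)_3 = -5*5 + -1*-2 + 4*-5 = -43
Av = [18, -7, -43]
Then v^T (Av) = 5*18 + -2*-7 + -5*-43
= 90 + 14 + 215 = 319

319


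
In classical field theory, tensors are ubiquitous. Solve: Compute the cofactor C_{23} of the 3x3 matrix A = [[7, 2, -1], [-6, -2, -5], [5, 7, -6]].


To find cofactor C_{23}, delete row 2 and column 3.
The resulting 2x2 submatrix is: [[7, 2], [5, 7]]
Minor M_{23} = 7*7 - 2*5
  = 49 - 10 = 39
Sign = (-1)^(2+3) = (-1)^5 = -1
Cofactor C_{23} = -1 * 39 = -39

-39


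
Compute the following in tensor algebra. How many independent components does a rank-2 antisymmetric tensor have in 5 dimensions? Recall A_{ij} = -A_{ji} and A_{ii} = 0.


An antisymmetric rank-2 tensor satisfies A_{ij} = -A_{ji}, so diagonal entries are zero.
The independent components are the upper-triangular entries: C(n, 2) = n(n-1)/2.
n = 5
C(5, 2) = 5 * 4 / 2 = 20 / 2 = 10

10


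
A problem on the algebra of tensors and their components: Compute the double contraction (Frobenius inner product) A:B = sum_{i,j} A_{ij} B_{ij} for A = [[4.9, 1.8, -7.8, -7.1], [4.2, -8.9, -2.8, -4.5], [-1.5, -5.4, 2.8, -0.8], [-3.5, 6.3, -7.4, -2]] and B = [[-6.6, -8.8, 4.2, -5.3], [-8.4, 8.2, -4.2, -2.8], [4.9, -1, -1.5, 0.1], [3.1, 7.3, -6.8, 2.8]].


A:B = sum over all i,j of A_{ij} * B_{ij}.
Row 1: 4.9*-6.6=-32.34, 1.8*-8.8=-15.84, -7.8*4.2=-32.76, -7.1*-5.3=37.63 => row sum = -43.31
Row 2: 4.2*-8.4=-35.28, -8.9*8.2=-72.98, -2.8*-4.2=11.76, -4.5*-2.8=12.6 => row sum = -83.9
Row 3: -1.5*4.9=-7.35, -5.4*-1=5.4, 2.8*-1.5=-4.2, -0.8*0.1=-0.08 => row sum = -6.23
Row 4: -3.5*3.1=-10.85, 6.3*7.3=45.99, -7.4*-6.8=50.32, -2*2.8=-5.6 => row sum = 79.86
Total = -43.31 + -83.9 + -6.23 + 79.86 = -53.58

-53.58


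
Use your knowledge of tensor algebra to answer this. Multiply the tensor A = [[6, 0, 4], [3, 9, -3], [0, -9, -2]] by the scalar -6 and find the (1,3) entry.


Scalar multiplication: (cA)_{ij} = c * A_{ij}.
c = -6
A_{13} = 4
(cA)_{13} = -6 * 4 = -24

-24


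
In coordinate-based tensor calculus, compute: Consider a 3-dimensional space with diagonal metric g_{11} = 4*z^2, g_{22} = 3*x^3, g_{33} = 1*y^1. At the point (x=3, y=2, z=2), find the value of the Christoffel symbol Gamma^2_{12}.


For a diagonal metric, Gamma^k_{ij} = (1/2) g^{kk} (dg_{ik}/dx_j + dg_{jk}/dx_i - dg_{ij}/dx_k).
The metric is diagonal, so g_{ab} = 0 for a != b.
At the given point: g_{11} = 16, g_{22} = 81, g_{33} = 2
g^{22} = 1/81
dg_{12}/dx_2 = 0 (off-diagonal)
dg_{22}/dx_1 = dg_{22}/dx_1 = 81
dg_{12}/dx_2 = 0 (off-diagonal)
Numerator = 0 + 81 - 0 = 81
Gamma^2_{12} = 81 / (2 * 81) = 1/2

1/2


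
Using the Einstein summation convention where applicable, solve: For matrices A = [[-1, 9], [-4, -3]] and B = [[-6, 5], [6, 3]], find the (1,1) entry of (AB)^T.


(AB)^T_{ij} = (AB)_{ji} = sum_k A_{jk} B_{ki}.
For i=1, j=1 we need (AB)_{11}:
A_{11} * B_{11} = -1 * -6 = 6
A_{12} * B_{21} = 9 * 6 = 54
Sum = 6 + 54 = 60

60


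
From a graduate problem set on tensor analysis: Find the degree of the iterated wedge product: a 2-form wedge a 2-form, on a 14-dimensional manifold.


The degree of a wedge product is the sum of the degrees of the individual forms.
Degrees: 2, 2
Total degree = 2 + 2 = 4

4


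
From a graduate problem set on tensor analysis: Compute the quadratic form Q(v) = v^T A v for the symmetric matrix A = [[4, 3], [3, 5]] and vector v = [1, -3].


First compute Av:
(Av)_1 = 4*1 + 3*-3 = -5
(Av)_2 = 3*1 + 5*-3 = -12
Av = [-5, -12]
Then v^T (Av) = 1*-5 + -3*-12
= -5 + 36 = 31

31


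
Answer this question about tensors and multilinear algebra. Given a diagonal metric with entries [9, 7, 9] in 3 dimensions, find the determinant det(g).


For a diagonal metric, the determinant is the product of diagonal entries.
Diagonal entries: 9, 7, 9
det(g) = 9 * 7 * 9 = 567

567


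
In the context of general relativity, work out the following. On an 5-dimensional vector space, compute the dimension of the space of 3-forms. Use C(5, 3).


The dimension of the space of p-forms on an n-dimensional space is C(n, p).
n = 5, p = 3
C(5, 3) = 5! / (3! * 2!) = 10

10


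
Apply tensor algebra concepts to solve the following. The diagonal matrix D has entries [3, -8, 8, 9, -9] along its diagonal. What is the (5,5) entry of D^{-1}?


For a diagonal matrix, the inverse has entries (D^{-1})_{ii} = 1/d_{ii}.
The diagonal entries are: d_{11} = 3, d_{22} = -8, d_{33} = 8, d_{44} = 9, d_{55} = -9
We need (D^{-1})_{55} = 1/d_{55} = 1/-9 = -1/9

-1/9


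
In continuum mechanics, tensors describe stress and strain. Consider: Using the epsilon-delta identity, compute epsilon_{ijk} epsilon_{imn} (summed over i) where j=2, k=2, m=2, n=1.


Using the identity: epsilon_{ijk} epsilon_{imn} = delta_{jm} delta_{kn} - delta_{jn} delta_{km}.
delta_{22} = 1
delta_{21} = 0
delta_{21} = 0
delta_{22} = 1
Result = 1 * 0 - 0 * 1 = 0 - 0 = 0

0


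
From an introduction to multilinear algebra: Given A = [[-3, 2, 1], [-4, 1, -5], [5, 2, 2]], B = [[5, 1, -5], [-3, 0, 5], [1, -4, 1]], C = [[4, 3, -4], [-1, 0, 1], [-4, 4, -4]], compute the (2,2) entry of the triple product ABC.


(ABC)_{22} = sum_m (AB)_{2m} C_{m2}. First compute row 2 of AB.
(AB)_{21} = -4*5 + 1*-3 + -5*1 = -28
(AB)_{22} = -4*1 + 1*0 + -5*-4 = 16
(AB)_{23} = -4*-5 + 1*5 + -5*1 = 20
Now contract with column 2 of C:
(AB)_{21} * C_{12} = -28 * 3 = -84
(AB)_{22} * C_{22} = 16 * 0 = 0
(AB)_{23} * C_{32} = 20 * 4 = 80
(ABC)_{22} = -84 + 0 + 80 = -4

-4


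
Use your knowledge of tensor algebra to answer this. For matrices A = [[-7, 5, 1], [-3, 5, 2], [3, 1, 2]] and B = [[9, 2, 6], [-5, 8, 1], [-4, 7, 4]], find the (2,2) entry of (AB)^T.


(AB)^T_{ij} = (AB)_{ji} = sum_k A_{jk} B_{ki}.
For i=2, j=2 we need (AB)_{22}:
A_{21} * B_{12} = -3 * 2 = -6
A_{22} * B_{22} = 5 * 8 = 40
A_{23} * B_{32} = 2 * 7 = 14
Sum = -6 + 40 + 14 = 48

48


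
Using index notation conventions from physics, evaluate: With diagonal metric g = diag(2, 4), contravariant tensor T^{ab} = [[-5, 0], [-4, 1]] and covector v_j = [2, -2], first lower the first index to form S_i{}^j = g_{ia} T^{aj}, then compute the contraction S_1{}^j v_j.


Step 1: lower the first index. For a diagonal metric, g_{ia} T^{aj} = g_{ii} T^{ij} (no sum on i).
g_{11} = 2
S_1{}^1 = 2 * T^{11} = 2 * -5 = -10
S_1{}^2 = 2 * T^{12} = 2 * 0 = 0
Step 2: contract S_1{}^j with v_j.
S_1{}^1 * v_1 = -10 * 2 = -20
S_1{}^2 * v_2 = 0 * -2 = 0
Result = -20 + 0 = -20

-20


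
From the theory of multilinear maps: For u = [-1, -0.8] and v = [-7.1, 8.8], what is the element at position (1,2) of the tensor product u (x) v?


The outer product entry T_{ij} = u_i * v_j.
We need i=1, j=2.
u_1 = -1, v_2 = 8.8
T_{1,2} = -1 * 8.8 = -8.8

-8.8


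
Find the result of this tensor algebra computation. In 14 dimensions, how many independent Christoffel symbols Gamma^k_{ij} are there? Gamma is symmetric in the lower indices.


Christoffel symbols Gamma^k_{ij} are symmetric in i,j, so there are d * d(d+1)/2 independent symbols.
d = 14
d(d+1)/2 = 14 * 15 / 2 = 105
Total = 14 * 105 = 1470

1470


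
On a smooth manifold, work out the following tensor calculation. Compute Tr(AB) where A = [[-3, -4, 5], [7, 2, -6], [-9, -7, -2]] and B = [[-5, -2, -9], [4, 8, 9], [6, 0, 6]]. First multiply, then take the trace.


Tr(AB) = sum_i (AB)_{ii} where (AB)_{ii} = sum_k A_{ik} B_{ki}.
(AB)_{11} = -3*-5 + -4*4 + 5*6 = 29
(AB)_{22} = 7*-2 + 2*8 + -6*0 = 2
(AB)_{33} = -9*-9 + -7*9 + -2*6 = 6
Tr(AB) = 29 + 2 + 6 = 37

37


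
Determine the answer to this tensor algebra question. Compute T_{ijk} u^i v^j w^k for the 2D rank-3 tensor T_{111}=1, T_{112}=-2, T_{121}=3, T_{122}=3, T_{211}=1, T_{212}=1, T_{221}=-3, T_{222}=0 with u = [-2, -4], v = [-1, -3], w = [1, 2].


S = sum over i,j,k of T_{ijk} u_i v_j w_k. Expanding all 8 terms:
T_{111}*u_1*v_1*w_1 = 1*-2*-1*1 = 2  (running total: 2)
T_{112}*u_1*v_1*w_2 = -2*-2*-1*2 = -8  (running total: -6)
T_{121}*u_1*v_2*w_1 = 3*-2*-3*1 = 18  (running total: 12)
T_{122}*u_1*v_2*w_2 = 3*-2*-3*2 = 36  (running total: 48)
T_{211}*u_2*v_1*w_1 = 1*-4*-1*1 = 4  (running total: 52)
T_{212}*u_2*v_1*w_2 = 1*-4*-1*2 = 8  (running total: 60)
T_{221}*u_2*v_2*w_1 = -3*-4*-3*1 = -36  (running total: 24)
T_{222}*u_2*v_2*w_2 = 0*-4*-3*2 = 0  (running total: 24)
S = 24

24


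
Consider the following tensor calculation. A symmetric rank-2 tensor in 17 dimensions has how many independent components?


A symmetric rank-2 tensor in d dimensions has d(d+1)/2 independent components.
d = 17
d(d+1)/2 = 17 * 18 / 2 = 306 / 2 = 153

153


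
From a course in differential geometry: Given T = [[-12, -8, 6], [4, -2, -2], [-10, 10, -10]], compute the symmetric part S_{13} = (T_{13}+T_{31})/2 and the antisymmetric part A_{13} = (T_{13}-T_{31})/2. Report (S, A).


T_{13} = 6
T_{31} = -10
S_{13} = (6 + -10)/2 = -4/2 = -2
A_{13} = (6 - -10)/2 = 16/2 = 8
Check: S + A = -2 + 8 = 6 = T_{13}.

(-2, 8)


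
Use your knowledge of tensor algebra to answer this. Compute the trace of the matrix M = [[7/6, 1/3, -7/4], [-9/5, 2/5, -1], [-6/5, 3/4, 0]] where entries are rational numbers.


The trace is the sum of diagonal entries.
Diagonal: M[1,1] = 7/6, M[2,2] = 2/5, M[3,3] = 0
Tr(M) = 7/6 + 2/5 + 0
Computing step by step:
After adding M[1,1]: 7/6
After adding M[2,2]: 47/30
After adding M[3,3]: 47/30
Tr(M) = 47/30

47/30


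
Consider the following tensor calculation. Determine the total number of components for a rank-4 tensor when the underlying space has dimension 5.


The number of components of a rank-r tensor in d dimensions is d^r.
Here d = 5 and r = 4.
5^4 = 625

625


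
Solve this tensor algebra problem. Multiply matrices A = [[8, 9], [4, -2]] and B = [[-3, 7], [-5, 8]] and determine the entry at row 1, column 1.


(AB)_{ij} = sum_k A_{ik} B_{kj}.
For i=1, j=1:
A_{11} * B_{11} = 8 * -3 = -24
A_{12} * B_{21} = 9 * -5 = -45
Sum = -24 + -45 = -69

-69


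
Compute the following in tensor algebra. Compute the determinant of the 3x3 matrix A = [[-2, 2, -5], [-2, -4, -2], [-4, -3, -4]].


Expanding along the first row, det(A) = a11*M_11 - a12*M_12 + a13*M_13, where M_1j is the (1,j) minor.
Minor M_11 = -4*-4 - -2*-3 = 10
Minor M_12 = -2*-4 - -2*-4 = 0
Minor M_13 = -2*-3 - -4*-4 = -10
det = -2*(10) - 2*(0) + -5*(-10)
    = -20 - 0 + 50
    = 30

30


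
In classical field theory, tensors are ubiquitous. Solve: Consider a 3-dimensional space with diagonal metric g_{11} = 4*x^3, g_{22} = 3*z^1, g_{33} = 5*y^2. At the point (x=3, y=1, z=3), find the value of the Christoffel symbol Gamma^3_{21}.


For a diagonal metric, Gamma^k_{ij} = (1/2) g^{kk} (dg_{ik}/dx_j + dg_{jk}/dx_i - dg_{ij}/dx_k).
The metric is diagonal, so g_{ab} = 0 for a != b.
At the given point: g_{11} = 108, g_{22} = 9, g_{33} = 5
g^{33} = 1/5
dg_{23}/dx_1 = 0 (off-diagonal)
dg_{13}/dx_2 = 0 (off-diagonal)
dg_{21}/dx_3 = 0 (off-diagonal)
Numerator = 0 + 0 - 0 = 0
Gamma^3_{21} = 0 / (2 * 5) = 0

0


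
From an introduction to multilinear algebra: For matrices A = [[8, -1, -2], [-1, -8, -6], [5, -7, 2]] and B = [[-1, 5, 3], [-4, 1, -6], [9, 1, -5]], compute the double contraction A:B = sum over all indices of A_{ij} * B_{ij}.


A:B = sum over all i,j of A_{ij} * B_{ij}.
Row 1: 8*-1=-8, -1*5=-5, -2*3=-6 => row sum = -19
Row 2: -1*-4=4, -8*1=-8, -6*-6=36 => row sum = 32
Row 3: 5*9=45, -7*1=-7, 2*-5=-10 => row sum = 28
Total = -19 + 32 + 28 = 41

41


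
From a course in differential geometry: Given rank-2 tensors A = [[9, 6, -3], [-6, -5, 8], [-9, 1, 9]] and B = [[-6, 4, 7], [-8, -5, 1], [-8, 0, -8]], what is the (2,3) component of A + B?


Tensor addition is component-wise: (A + B)_{ij} = A_{ij} + B_{ij}.
A_{23} = 8
B_{23} = 1
(A + B)_{23} = 8 + 1 = 9

9


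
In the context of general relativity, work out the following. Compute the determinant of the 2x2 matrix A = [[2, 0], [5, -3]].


For a 2x2 matrix [[a, b], [c, d]], det = a*d - b*c.
a = 2, b = 0, c = 5, d = -3
a*d = 2 * -3 = -6
b*c = 0 * 5 = 0
det = -6 - 0 = -6

-6


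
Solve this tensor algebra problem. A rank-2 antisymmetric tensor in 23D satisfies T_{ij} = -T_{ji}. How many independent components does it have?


An antisymmetric rank-2 tensor satisfies A_{ij} = -A_{ji}, so diagonal entries are zero.
The independent components are the upper-triangular entries: C(n, 2) = n(n-1)/2.
n = 23
C(23, 2) = 23 * 22 / 2 = 506 / 2 = 253

253


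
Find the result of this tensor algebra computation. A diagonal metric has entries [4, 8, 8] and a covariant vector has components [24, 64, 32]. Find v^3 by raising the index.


To raise an index with a diagonal metric: v^i = v_i / g_{ii}.
For index 3: v_3 = 32, g_{33} = 8
v^3 = 32 / 8 = 4

4


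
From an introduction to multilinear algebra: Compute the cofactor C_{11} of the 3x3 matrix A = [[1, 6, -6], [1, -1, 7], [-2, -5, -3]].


To find cofactor C_{11}, delete row 1 and column 1.
The resulting 2x2 submatrix is: [[-1, 7], [-5, -3]]
Minor M_{11} = -1*-3 - 7*-5
  = 3 - -35 = 38
Sign = (-1)^(1+1) = (-1)^2 = 1
Cofactor C_{11} = 1 * 38 = 38

38


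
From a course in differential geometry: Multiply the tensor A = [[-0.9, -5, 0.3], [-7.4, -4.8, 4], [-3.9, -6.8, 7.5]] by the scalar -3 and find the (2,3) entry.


Scalar multiplication: (cA)_{ij} = c * A_{ij}.
c = -3
A_{23} = 4
(cA)_{23} = -3 * 4 = -12

-12


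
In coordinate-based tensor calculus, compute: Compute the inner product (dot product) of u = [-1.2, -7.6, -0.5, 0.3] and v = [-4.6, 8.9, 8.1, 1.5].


The inner product u . v = sum of u_i * v_i.
Term-by-term: -1.2 * -4.6, -7.6 * 8.9, -0.5 * 8.1, 0.3 * 1.5
Products: 5.52, -67.64, -4.05, 0.45
Sum = 5.52 + -67.64 + -4.05 + 0.45 = -65.72

-65.72


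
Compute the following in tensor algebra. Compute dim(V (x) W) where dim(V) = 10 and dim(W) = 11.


The dimension of a tensor product is the product of dimensions.
dim(V) = 10, dim(W) = 11
dim(V (x) W) = 10 * 11 = 110

110
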